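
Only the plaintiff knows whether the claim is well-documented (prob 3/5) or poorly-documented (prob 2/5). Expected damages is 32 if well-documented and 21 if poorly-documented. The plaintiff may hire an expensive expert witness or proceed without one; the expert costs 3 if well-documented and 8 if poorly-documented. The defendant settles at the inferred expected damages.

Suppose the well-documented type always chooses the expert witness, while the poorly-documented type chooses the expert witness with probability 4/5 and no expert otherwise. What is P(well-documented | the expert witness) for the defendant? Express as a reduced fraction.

P(the expert witness) = (3/5)·1 + (2/5)·(4/5) = 23/25.
By Bayes' rule, P(well-documented | the expert witness) = (3/5) / (23/25) = 15/23.

15/23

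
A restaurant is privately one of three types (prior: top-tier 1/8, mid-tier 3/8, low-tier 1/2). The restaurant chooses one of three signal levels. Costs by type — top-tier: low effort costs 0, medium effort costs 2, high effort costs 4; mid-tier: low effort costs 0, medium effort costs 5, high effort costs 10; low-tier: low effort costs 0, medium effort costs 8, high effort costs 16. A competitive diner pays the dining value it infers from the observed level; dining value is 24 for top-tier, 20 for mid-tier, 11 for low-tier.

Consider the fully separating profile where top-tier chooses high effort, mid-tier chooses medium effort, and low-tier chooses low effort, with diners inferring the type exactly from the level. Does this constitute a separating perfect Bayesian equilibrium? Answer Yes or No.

Separating price premiums: high effort → 24, medium effort → 20, low effort → 11.
top-tier (assigned high effort): low effort: 11 − 0 = 11; medium effort: 20 − 2 = 18; high effort: 24 − 4 = 20. top-tier stays.
mid-tier (assigned medium effort): low effort: 11 − 0 = 11; medium effort: 20 − 5 = 15; high effort: 24 − 10 = 14. mid-tier stays.
low-tier (assigned low effort): low effort: 11 − 0 = 11; medium effort: 20 − 8 = 12; high effort: 24 − 16 = 8. low-tier prefers medium effort.
At least one type deviates; the separating profile fails.

No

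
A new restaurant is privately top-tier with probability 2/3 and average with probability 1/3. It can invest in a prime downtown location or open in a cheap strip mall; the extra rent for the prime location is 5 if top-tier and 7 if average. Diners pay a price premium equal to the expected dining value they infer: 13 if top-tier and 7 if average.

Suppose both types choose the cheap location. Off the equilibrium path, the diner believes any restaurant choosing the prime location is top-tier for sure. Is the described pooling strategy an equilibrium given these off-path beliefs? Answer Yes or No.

Yes

On path, the diner holds the prior and pays 2/3·13 + 1/3·7 = 11. Off path (the prime location), believing top-tier, it pays 13.
top-tier: the cheap location nets 11; the prime location nets 13 − 5 = 8. top-tier stays.
average: the cheap location nets 11; the prime location nets 13 − 7 = 6. average stays.
No type deviates, so pooling is sustained.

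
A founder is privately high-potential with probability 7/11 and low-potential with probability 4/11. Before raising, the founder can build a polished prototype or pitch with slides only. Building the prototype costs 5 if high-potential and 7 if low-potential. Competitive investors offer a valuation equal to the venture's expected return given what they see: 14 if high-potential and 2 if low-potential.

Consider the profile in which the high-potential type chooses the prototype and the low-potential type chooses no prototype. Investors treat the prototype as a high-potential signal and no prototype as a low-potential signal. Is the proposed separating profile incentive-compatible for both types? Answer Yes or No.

No

Under these beliefs, the prototype earns valuation 14 and no prototype earns valuation 2.
high-potential: the prototype nets 14 − 5 = 9; no prototype nets 2. high-potential prefers the prototype.
low-potential: the prototype nets 14 − 7 = 7; no prototype nets 2. low-potential would deviate to the prototype.
low-potential has a profitable deviation, so the profile is not an equilibrium.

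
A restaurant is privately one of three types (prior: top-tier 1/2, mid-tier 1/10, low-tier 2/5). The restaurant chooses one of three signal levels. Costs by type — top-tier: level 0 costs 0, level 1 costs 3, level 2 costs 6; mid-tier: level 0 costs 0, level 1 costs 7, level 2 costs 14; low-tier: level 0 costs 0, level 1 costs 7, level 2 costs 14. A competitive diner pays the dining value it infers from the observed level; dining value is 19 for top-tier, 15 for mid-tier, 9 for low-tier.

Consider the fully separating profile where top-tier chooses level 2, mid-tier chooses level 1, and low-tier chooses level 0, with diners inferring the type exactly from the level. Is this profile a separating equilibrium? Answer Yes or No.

No

Separating price premiums: level 2 → 19, level 1 → 15, level 0 → 9.
top-tier (assigned level 2): level 0: 9 − 0 = 9; level 1: 15 − 3 = 12; level 2: 19 − 6 = 13. top-tier stays.
mid-tier (assigned level 1): level 0: 9 − 0 = 9; level 1: 15 − 7 = 8; level 2: 19 − 14 = 5. mid-tier prefers level 0.
low-tier (assigned level 0): level 0: 9 − 0 = 9; level 1: 15 − 7 = 8; level 2: 19 − 14 = 5. low-tier stays.
At least one type deviates; the separating profile fails.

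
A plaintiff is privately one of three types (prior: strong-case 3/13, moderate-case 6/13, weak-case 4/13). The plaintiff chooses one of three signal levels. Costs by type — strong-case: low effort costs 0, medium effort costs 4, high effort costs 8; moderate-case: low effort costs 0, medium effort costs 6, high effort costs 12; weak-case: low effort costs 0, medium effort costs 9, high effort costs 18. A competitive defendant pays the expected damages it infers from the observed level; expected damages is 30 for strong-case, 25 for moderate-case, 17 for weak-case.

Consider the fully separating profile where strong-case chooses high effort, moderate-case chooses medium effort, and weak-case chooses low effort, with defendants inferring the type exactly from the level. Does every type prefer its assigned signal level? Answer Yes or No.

Separating settlements: high effort → 30, medium effort → 25, low effort → 17.
strong-case (assigned high effort): low effort: 17 − 0 = 17; medium effort: 25 − 4 = 21; high effort: 30 − 8 = 22. strong-case stays.
moderate-case (assigned medium effort): low effort: 17 − 0 = 17; medium effort: 25 − 6 = 19; high effort: 30 − 12 = 18. moderate-case stays.
weak-case (assigned low effort): low effort: 17 − 0 = 17; medium effort: 25 − 9 = 16; high effort: 30 − 18 = 12. weak-case stays.
Every type prefers its assigned level; separation holds.

Yes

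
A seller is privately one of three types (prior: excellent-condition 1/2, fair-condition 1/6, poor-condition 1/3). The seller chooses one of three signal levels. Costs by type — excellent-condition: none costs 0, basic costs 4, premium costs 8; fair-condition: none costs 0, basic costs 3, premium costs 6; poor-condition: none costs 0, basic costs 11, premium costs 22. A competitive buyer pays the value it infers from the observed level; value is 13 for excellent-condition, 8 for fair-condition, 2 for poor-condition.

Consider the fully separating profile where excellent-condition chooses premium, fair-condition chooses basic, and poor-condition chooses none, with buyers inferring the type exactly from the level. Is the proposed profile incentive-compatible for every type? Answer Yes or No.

Separating prices: premium → 13, basic → 8, none → 2.
excellent-condition (assigned premium): none: 2 − 0 = 2; basic: 8 − 4 = 4; premium: 13 − 8 = 5. excellent-condition stays.
fair-condition (assigned basic): none: 2 − 0 = 2; basic: 8 − 3 = 5; premium: 13 − 6 = 7. fair-condition prefers premium.
poor-condition (assigned none): none: 2 − 0 = 2; basic: 8 − 11 = -3; premium: 13 − 22 = -9. poor-condition stays.
At least one type deviates; the separating profile fails.

No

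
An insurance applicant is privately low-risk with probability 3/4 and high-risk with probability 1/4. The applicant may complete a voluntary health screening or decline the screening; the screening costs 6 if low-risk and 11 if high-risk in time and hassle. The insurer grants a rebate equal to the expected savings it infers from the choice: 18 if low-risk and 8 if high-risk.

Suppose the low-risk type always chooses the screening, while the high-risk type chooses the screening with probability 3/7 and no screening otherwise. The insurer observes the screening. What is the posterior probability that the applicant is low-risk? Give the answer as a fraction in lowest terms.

7/8

P(the screening) = (3/4)·1 + (1/4)·(3/7) = 6/7.
By Bayes' rule, P(low-risk | the screening) = (3/4) / (6/7) = 7/8.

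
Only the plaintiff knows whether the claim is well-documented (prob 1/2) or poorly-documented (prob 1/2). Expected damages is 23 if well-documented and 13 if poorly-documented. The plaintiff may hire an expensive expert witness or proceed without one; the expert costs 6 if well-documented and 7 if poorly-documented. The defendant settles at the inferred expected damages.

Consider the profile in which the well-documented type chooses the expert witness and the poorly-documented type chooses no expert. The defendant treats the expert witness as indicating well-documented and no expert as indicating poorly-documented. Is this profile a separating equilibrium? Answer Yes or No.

Under these beliefs, the expert witness earns settlement 23 and no expert earns settlement 13.
well-documented: the expert witness nets 23 − 6 = 17; no expert nets 13. well-documented prefers the expert witness.
poorly-documented: the expert witness nets 23 − 7 = 16; no expert nets 13. poorly-documented would deviate to the expert witness.
poorly-documented has a profitable deviation, so the profile is not an equilibrium.

No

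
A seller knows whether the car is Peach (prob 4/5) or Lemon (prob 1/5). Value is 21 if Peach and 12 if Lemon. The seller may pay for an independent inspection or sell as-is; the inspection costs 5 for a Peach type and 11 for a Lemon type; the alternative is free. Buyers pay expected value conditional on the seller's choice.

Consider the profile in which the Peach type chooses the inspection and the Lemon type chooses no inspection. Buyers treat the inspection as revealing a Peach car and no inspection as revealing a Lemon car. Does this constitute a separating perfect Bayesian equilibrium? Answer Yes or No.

Under these beliefs, the inspection earns price 21 and no inspection earns price 12.
Peach: the inspection nets 21 − 5 = 16; no inspection nets 12. Peach prefers the inspection.
Lemon: the inspection nets 21 − 11 = 10; no inspection nets 12. Lemon prefers no inspection.
Neither type deviates, so the separating profile is an equilibrium.

Yes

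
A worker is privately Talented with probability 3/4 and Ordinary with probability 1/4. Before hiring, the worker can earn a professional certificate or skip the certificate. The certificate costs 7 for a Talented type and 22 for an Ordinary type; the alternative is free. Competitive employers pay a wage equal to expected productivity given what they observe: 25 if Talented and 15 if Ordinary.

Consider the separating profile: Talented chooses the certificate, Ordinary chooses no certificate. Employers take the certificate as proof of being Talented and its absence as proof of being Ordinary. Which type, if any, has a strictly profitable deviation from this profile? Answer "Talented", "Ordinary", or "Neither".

Neither

The certificate pays 25; no certificate pays 15.
Talented: assigned the certificate, nets 25 − 7 = 18; deviating to no certificate nets 15.
Ordinary: assigned no certificate, nets 15; deviating to the certificate nets 25 − 22 = 3.
Both types strictly prefer their assigned action; no profitable deviation.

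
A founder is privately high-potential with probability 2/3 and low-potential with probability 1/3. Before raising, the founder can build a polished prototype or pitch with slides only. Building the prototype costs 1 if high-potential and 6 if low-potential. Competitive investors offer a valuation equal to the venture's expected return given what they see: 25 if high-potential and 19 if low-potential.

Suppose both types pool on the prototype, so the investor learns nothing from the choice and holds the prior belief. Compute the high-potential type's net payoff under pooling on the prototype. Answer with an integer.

22

Pooled valuation = 2/3·25 + 1/3·19 = 23.
high-potential pays cost 1 for the prototype, so net payoff = 23 − 1 = 22.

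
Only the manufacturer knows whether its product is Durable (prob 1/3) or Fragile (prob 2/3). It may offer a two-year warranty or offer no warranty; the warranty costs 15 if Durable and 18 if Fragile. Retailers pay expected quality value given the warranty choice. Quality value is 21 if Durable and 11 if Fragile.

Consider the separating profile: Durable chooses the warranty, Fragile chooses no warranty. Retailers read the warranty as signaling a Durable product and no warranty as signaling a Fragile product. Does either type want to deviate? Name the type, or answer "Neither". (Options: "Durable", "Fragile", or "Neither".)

The warranty pays 21; no warranty pays 11.
Durable: assigned the warranty, nets 21 − 15 = 6; deviating to no warranty nets 11.
Fragile: assigned no warranty, nets 11; deviating to the warranty nets 21 − 18 = 3.
The Durable type gains 5 by deviating.

Durable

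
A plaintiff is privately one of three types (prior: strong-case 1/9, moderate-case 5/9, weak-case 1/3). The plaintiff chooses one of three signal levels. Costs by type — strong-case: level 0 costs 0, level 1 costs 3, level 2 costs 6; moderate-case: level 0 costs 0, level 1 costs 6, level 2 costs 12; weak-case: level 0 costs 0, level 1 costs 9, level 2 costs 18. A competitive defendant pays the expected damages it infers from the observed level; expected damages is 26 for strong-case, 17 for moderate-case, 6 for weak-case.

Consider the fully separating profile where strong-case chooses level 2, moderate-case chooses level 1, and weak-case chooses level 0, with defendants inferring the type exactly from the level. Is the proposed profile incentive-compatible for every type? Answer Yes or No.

No

Separating settlements: level 2 → 26, level 1 → 17, level 0 → 6.
strong-case (assigned level 2): level 0: 6 − 0 = 6; level 1: 17 − 3 = 14; level 2: 26 − 6 = 20. strong-case stays.
moderate-case (assigned level 1): level 0: 6 − 0 = 6; level 1: 17 − 6 = 11; level 2: 26 − 12 = 14. moderate-case prefers level 2.
weak-case (assigned level 0): level 0: 6 − 0 = 6; level 1: 17 − 9 = 8; level 2: 26 − 18 = 8. weak-case prefers level 1.
At least one type deviates; the separating profile fails.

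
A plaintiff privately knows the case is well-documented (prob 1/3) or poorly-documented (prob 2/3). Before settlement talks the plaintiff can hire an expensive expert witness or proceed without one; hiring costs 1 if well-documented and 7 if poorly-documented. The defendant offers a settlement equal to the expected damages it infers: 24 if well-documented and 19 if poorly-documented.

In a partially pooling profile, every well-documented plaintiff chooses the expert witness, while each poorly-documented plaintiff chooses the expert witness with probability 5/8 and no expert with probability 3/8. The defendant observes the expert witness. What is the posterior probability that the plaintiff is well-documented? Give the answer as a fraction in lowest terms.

4/9

P(the expert witness) = (1/3)·1 + (2/3)·(5/8) = 3/4.
By Bayes' rule, P(well-documented | the expert witness) = (1/3) / (3/4) = 4/9.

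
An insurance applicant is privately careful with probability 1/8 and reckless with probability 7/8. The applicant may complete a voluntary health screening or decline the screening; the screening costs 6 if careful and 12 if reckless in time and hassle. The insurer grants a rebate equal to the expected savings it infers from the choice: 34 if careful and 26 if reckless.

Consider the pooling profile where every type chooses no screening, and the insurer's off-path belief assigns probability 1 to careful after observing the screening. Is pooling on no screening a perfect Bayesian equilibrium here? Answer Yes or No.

On path, the insurer holds the prior and pays 1/8·34 + 7/8·26 = 27. Off path (the screening), believing careful, it pays 34.
careful: no screening nets 27; the screening nets 34 − 6 = 28. careful would deviate.
reckless: no screening nets 27; the screening nets 34 − 12 = 22. reckless stays.
A type deviates, so pooling fails.

No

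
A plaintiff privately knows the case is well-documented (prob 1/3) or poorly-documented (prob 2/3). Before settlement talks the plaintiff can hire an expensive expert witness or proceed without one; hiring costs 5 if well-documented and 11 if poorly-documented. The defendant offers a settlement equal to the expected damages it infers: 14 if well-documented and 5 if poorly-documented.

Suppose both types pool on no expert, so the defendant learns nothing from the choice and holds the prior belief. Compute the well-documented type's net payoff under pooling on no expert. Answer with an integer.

8

Pooled settlement = 1/3·14 + 2/3·5 = 8.
well-documented pays no cost for no expert, so net payoff = 8.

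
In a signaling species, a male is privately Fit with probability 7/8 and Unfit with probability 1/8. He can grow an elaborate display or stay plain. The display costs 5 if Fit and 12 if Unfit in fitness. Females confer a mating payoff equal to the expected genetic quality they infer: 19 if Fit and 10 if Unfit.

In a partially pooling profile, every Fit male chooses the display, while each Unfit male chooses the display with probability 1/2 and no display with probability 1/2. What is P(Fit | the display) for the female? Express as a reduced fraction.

14/15

P(the display) = (7/8)·1 + (1/8)·(1/2) = 15/16.
By Bayes' rule, P(Fit | the display) = (7/8) / (15/16) = 14/15.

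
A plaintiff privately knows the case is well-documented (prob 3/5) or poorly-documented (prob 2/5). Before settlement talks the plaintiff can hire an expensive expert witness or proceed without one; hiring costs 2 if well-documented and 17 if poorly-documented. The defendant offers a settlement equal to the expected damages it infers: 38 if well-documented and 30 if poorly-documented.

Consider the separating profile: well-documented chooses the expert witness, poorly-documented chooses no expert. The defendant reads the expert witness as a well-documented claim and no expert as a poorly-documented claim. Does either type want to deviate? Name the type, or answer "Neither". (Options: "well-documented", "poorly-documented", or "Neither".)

Neither

The expert witness pays 38; no expert pays 30.
well-documented: assigned the expert witness, nets 38 − 2 = 36; deviating to no expert nets 30.
poorly-documented: assigned no expert, nets 30; deviating to the expert witness nets 38 − 17 = 21.
Both types strictly prefer their assigned action; no profitable deviation.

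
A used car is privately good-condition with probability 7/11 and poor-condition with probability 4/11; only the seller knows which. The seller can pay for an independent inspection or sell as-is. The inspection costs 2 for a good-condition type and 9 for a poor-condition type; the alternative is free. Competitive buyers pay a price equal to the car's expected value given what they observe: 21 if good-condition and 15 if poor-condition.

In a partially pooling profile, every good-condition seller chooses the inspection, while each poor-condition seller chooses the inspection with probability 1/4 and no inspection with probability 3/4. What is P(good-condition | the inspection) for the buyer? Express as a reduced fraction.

7/8

P(the inspection) = (7/11)·1 + (4/11)·(1/4) = 8/11.
By Bayes' rule, P(good-condition | the inspection) = (7/11) / (8/11) = 7/8.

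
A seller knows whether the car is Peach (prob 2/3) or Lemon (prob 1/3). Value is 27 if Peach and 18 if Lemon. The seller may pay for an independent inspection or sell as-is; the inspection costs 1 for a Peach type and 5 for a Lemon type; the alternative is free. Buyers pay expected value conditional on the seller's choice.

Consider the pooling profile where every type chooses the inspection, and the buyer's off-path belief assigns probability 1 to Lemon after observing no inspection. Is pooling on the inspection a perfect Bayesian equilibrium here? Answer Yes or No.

On path, the buyer holds the prior and pays 2/3·27 + 1/3·18 = 24. Off path (no inspection), believing Lemon, it pays 18.
Peach: the inspection nets 24 − 1 = 23; no inspection nets 18. Peach stays.
Lemon: the inspection nets 24 − 5 = 19; no inspection nets 18. Lemon stays.
No type deviates, so pooling is sustained.

Yes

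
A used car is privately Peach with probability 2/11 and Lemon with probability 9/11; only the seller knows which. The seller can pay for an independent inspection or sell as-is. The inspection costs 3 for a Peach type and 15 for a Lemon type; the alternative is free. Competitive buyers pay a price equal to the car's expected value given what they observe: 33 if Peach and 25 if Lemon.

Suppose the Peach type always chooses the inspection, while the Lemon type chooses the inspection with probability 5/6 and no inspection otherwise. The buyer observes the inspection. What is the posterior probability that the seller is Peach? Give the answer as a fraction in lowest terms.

P(the inspection) = (2/11)·1 + (9/11)·(5/6) = 19/22.
By Bayes' rule, P(Peach | the inspection) = (2/11) / (19/22) = 4/19.

4/19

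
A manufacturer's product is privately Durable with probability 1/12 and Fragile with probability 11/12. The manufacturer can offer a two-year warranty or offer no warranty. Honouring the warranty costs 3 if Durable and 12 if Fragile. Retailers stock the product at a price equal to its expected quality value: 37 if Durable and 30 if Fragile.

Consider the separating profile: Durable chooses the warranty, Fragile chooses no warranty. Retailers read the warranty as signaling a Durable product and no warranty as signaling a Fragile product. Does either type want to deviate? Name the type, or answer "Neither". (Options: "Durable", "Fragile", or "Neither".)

The warranty pays 37; no warranty pays 30.
Durable: assigned the warranty, nets 37 − 3 = 34; deviating to no warranty nets 30.
Fragile: assigned no warranty, nets 30; deviating to the warranty nets 37 − 12 = 25.
Both types strictly prefer their assigned action; no profitable deviation.

Neither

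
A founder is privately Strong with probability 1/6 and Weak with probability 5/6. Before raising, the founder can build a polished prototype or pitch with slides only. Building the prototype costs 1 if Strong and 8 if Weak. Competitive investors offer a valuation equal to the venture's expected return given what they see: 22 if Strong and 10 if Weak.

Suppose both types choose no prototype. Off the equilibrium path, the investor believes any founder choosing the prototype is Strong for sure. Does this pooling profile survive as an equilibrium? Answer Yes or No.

On path, the investor holds the prior and pays 1/6·22 + 5/6·10 = 12. Off path (the prototype), believing Strong, it pays 22.
Strong: no prototype nets 12; the prototype nets 22 − 1 = 21. Strong would deviate.
Weak: no prototype nets 12; the prototype nets 22 − 8 = 14. Weak would deviate.
A type deviates, so pooling fails.

No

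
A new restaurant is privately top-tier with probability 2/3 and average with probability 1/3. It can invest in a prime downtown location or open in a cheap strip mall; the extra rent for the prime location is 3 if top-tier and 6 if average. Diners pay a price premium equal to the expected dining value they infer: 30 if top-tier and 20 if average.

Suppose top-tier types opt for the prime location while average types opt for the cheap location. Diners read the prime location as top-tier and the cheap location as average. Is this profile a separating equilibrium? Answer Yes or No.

Under these beliefs, the prime location earns price premium 30 and the cheap location earns price premium 20.
top-tier: the prime location nets 30 − 3 = 27; the cheap location nets 20. top-tier prefers the prime location.
average: the prime location nets 30 − 6 = 24; the cheap location nets 20. average would deviate to the prime location.
average has a profitable deviation, so the profile is not an equilibrium.

No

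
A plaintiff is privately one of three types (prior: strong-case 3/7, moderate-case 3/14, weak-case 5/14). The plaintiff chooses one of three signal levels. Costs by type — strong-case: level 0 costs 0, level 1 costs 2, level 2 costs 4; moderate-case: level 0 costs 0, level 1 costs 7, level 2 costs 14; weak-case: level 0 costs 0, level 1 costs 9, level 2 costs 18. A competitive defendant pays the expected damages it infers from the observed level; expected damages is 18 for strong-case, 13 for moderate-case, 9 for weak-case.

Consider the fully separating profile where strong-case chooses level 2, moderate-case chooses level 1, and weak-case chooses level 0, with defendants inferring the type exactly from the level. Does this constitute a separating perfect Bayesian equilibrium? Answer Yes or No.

Separating settlements: level 2 → 18, level 1 → 13, level 0 → 9.
strong-case (assigned level 2): level 0: 9 − 0 = 9; level 1: 13 − 2 = 11; level 2: 18 − 4 = 14. strong-case stays.
moderate-case (assigned level 1): level 0: 9 − 0 = 9; level 1: 13 − 7 = 6; level 2: 18 − 14 = 4. moderate-case prefers level 0.
weak-case (assigned level 0): level 0: 9 − 0 = 9; level 1: 13 − 9 = 4; level 2: 18 − 18 = 0. weak-case stays.
At least one type deviates; the separating profile fails.

No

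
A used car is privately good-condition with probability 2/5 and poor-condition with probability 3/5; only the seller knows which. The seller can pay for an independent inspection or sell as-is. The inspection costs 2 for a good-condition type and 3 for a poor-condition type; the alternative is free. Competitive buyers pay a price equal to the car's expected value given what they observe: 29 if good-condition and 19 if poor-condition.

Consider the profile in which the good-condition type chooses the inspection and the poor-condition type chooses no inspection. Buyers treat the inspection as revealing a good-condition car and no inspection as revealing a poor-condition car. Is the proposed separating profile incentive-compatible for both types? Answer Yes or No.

No

Under these beliefs, the inspection earns price 29 and no inspection earns price 19.
good-condition: the inspection nets 29 − 2 = 27; no inspection nets 19. good-condition prefers the inspection.
poor-condition: the inspection nets 29 − 3 = 26; no inspection nets 19. poor-condition would deviate to the inspection.
poor-condition has a profitable deviation, so the profile is not an equilibrium.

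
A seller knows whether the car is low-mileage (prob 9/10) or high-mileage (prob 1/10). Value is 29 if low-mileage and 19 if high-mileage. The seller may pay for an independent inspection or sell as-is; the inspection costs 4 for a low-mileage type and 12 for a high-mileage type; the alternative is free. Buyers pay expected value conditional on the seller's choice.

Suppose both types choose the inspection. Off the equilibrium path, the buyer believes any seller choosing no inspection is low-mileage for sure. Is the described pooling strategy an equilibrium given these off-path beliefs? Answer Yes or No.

No

On path, the buyer holds the prior and pays 9/10·29 + 1/10·19 = 28. Off path (no inspection), believing low-mileage, it pays 29.
low-mileage: the inspection nets 28 − 4 = 24; no inspection nets 29. low-mileage would deviate.
high-mileage: the inspection nets 28 − 12 = 16; no inspection nets 29. high-mileage would deviate.
A type deviates, so pooling fails.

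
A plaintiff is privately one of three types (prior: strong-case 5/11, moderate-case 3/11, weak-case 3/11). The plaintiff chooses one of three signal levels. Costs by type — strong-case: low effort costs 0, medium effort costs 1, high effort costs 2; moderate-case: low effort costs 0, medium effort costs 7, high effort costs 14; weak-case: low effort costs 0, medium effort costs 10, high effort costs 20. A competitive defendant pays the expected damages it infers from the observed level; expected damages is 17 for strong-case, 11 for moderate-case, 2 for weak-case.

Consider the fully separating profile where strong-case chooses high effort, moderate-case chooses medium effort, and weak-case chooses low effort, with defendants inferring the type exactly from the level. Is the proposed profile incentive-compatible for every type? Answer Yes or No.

Yes

Separating settlements: high effort → 17, medium effort → 11, low effort → 2.
strong-case (assigned high effort): low effort: 2 − 0 = 2; medium effort: 11 − 1 = 10; high effort: 17 − 2 = 15. strong-case stays.
moderate-case (assigned medium effort): low effort: 2 − 0 = 2; medium effort: 11 − 7 = 4; high effort: 17 − 14 = 3. moderate-case stays.
weak-case (assigned low effort): low effort: 2 − 0 = 2; medium effort: 11 − 10 = 1; high effort: 17 − 20 = -3. weak-case stays.
Every type prefers its assigned level; separation holds.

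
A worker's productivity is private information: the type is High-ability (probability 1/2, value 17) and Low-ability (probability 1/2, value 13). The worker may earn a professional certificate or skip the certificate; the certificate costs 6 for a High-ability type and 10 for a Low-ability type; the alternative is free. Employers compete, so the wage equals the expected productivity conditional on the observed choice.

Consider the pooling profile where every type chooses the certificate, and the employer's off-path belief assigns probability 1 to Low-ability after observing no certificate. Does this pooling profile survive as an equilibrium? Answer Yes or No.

No

On path, the employer holds the prior and pays 1/2·17 + 1/2·13 = 15. Off path (no certificate), believing Low-ability, it pays 13.
High-ability: the certificate nets 15 − 6 = 9; no certificate nets 13. High-ability would deviate.
Low-ability: the certificate nets 15 − 10 = 5; no certificate nets 13. Low-ability would deviate.
A type deviates, so pooling fails.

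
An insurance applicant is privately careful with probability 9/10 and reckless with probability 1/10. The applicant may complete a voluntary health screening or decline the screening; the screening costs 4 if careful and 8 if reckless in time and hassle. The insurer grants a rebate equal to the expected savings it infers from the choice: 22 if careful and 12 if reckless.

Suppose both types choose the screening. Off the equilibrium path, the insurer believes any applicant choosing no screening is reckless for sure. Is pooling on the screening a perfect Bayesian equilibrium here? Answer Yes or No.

Yes

On path, the insurer holds the prior and pays 9/10·22 + 1/10·12 = 21. Off path (no screening), believing reckless, it pays 12.
careful: the screening nets 21 − 4 = 17; no screening nets 12. careful stays.
reckless: the screening nets 21 − 8 = 13; no screening nets 12. reckless stays.
No type deviates, so pooling is sustained.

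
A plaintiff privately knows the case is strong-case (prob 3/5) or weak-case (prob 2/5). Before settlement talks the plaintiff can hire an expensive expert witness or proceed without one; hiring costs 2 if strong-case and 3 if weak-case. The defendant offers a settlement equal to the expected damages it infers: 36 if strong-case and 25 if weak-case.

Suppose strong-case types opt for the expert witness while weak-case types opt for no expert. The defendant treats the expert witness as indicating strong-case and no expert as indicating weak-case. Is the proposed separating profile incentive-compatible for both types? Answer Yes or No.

Under these beliefs, the expert witness earns settlement 36 and no expert earns settlement 25.
strong-case: the expert witness nets 36 − 2 = 34; no expert nets 25. strong-case prefers the expert witness.
weak-case: the expert witness nets 36 − 3 = 33; no expert nets 25. weak-case would deviate to the expert witness.
weak-case has a profitable deviation, so the profile is not an equilibrium.

No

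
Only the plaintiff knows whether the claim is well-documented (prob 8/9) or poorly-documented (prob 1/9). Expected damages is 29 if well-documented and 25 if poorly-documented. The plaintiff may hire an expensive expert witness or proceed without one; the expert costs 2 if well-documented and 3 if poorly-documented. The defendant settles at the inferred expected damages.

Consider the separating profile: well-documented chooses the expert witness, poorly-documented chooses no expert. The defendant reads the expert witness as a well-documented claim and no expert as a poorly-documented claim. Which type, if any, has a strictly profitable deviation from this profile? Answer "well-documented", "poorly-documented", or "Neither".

The expert witness pays 29; no expert pays 25.
well-documented: assigned the expert witness, nets 29 − 2 = 27; deviating to no expert nets 25.
poorly-documented: assigned no expert, nets 25; deviating to the expert witness nets 29 − 3 = 26.
The poorly-documented type gains 1 by deviating.

poorly-documented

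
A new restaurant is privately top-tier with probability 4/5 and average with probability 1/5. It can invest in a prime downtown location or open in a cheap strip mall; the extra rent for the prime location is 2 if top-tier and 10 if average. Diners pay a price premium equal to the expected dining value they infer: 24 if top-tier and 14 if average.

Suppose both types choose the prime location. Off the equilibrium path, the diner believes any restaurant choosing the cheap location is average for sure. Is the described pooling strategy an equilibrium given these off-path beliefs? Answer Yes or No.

On path, the diner holds the prior and pays 4/5·24 + 1/5·14 = 22. Off path (the cheap location), believing average, it pays 14.
top-tier: the prime location nets 22 − 2 = 20; the cheap location nets 14. top-tier stays.
average: the prime location nets 22 − 10 = 12; the cheap location nets 14. average would deviate.
A type deviates, so pooling fails.

No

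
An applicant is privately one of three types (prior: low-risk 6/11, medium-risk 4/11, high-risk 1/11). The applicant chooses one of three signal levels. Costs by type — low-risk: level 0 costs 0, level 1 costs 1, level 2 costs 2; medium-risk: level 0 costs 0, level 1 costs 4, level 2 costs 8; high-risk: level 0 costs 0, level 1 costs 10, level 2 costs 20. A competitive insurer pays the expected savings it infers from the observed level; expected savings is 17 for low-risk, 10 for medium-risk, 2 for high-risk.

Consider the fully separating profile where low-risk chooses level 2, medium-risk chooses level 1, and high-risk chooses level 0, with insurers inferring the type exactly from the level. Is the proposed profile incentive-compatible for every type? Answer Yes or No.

Separating rebates: level 2 → 17, level 1 → 10, level 0 → 2.
low-risk (assigned level 2): level 0: 2 − 0 = 2; level 1: 10 − 1 = 9; level 2: 17 − 2 = 15. low-risk stays.
medium-risk (assigned level 1): level 0: 2 − 0 = 2; level 1: 10 − 4 = 6; level 2: 17 − 8 = 9. medium-risk prefers level 2.
high-risk (assigned level 0): level 0: 2 − 0 = 2; level 1: 10 − 10 = 0; level 2: 17 − 20 = -3. high-risk stays.
At least one type deviates; the separating profile fails.

No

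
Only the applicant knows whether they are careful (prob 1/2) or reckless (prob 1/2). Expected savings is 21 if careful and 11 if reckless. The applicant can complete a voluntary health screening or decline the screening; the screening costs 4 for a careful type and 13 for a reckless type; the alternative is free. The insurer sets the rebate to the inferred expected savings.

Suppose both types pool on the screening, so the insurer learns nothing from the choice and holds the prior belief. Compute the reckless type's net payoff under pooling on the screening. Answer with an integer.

3

Pooled rebate = 1/2·21 + 1/2·11 = 16.
reckless pays cost 13 for the screening, so net payoff = 16 − 13 = 3.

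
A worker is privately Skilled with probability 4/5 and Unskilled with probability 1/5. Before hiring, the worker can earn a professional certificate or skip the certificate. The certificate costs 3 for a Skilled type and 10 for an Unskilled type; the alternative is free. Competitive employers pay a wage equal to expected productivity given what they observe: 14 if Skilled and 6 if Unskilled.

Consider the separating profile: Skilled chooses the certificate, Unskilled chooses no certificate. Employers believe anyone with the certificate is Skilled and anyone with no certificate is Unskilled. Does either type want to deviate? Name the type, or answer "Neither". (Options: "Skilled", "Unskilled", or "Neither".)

The certificate pays 14; no certificate pays 6.
Skilled: assigned the certificate, nets 14 − 3 = 11; deviating to no certificate nets 6.
Unskilled: assigned no certificate, nets 6; deviating to the certificate nets 14 − 10 = 4.
Both types strictly prefer their assigned action; no profitable deviation.

Neither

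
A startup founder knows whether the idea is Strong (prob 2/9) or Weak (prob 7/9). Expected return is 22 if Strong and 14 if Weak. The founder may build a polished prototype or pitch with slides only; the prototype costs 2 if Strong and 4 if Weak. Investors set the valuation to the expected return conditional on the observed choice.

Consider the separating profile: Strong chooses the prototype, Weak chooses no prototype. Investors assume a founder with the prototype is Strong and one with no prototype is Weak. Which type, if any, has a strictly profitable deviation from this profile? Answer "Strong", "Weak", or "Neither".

Weak

The prototype pays 22; no prototype pays 14.
Strong: assigned the prototype, nets 22 − 2 = 20; deviating to no prototype nets 14.
Weak: assigned no prototype, nets 14; deviating to the prototype nets 22 − 4 = 18.
The Weak type gains 4 by deviating.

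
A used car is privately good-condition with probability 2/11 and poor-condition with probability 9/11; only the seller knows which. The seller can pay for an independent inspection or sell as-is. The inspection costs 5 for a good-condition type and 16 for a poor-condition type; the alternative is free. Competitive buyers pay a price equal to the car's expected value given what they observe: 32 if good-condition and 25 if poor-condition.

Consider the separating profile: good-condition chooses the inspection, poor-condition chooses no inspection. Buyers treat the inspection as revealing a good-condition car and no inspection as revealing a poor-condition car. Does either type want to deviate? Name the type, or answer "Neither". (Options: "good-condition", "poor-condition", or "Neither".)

The inspection pays 32; no inspection pays 25.
good-condition: assigned the inspection, nets 32 − 5 = 27; deviating to no inspection nets 25.
poor-condition: assigned no inspection, nets 25; deviating to the inspection nets 32 − 16 = 16.
Both types strictly prefer their assigned action; no profitable deviation.

Neither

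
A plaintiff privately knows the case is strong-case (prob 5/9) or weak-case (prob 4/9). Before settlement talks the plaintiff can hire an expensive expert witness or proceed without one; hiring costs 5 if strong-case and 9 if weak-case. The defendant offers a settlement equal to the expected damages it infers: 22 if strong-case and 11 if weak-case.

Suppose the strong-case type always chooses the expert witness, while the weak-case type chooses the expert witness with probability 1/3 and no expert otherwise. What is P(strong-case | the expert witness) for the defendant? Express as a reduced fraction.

P(the expert witness) = (5/9)·1 + (4/9)·(1/3) = 19/27.
By Bayes' rule, P(strong-case | the expert witness) = (5/9) / (19/27) = 15/19.

15/19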